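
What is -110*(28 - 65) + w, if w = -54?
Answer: 4016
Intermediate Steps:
-110*(28 - 65) + w = -110*(28 - 65) - 54 = -110*(-37) - 54 = 4070 - 54 = 4016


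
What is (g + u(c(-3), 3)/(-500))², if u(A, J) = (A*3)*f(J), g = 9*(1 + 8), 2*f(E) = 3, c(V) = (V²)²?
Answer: 6443433441/1000000 ≈ 6443.4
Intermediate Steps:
c(V) = V⁴
f(E) = 3/2 (f(E) = (½)*3 = 3/2)
g = 81 (g = 9*9 = 81)
u(A, J) = 9*A/2 (u(A, J) = (A*3)*(3/2) = (3*A)*(3/2) = 9*A/2)
(g + u(c(-3), 3)/(-500))² = (81 + ((9/2)*(-3)⁴)/(-500))² = (81 + ((9/2)*81)*(-1/500))² = (81 + (729/2)*(-1/500))² = (81 - 729/1000)² = (80271/1000)² = 6443433441/1000000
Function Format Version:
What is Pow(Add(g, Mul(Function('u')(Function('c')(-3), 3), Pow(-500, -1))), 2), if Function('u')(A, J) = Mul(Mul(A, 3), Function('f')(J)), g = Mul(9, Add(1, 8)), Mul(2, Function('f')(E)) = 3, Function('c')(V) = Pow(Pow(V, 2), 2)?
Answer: Rational(6443433441, 1000000) ≈ 6443.4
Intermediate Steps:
Function('c')(V) = Pow(V, 4)
Function('f')(E) = Rational(3, 2) (Function('f')(E) = Mul(Rational(1, 2), 3) = Rational(3, 2))
g = 81 (g = Mul(9, 9) = 81)
Function('u')(A, J) = Mul(Rational(9, 2), A) (Function('u')(A, J) = Mul(Mul(A, 3), Rational(3, 2)) = Mul(Mul(3, A), Rational(3, 2)) = Mul(Rational(9, 2), A))
Pow(Add(g, Mul(Function('u')(Function('c')(-3), 3), Pow(-500, -1))), 2) = Pow(Add(81, Mul(Mul(Rational(9, 2), Pow(-3, 4)), Pow(-500, -1))), 2) = Pow(Add(81, Mul(Mul(Rational(9, 2), 81), Rational(-1, 500))), 2) = Pow(Add(81, Mul(Rational(729, 2), Rational(-1, 500))), 2) = Pow(Add(81, Rational(-729, 1000)), 2) = Pow(Rational(80271, 1000), 2) = Rational(6443433441, 1000000)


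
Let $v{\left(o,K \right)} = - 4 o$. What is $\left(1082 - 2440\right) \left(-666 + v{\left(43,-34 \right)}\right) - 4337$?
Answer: $1133667$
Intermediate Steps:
$\left(1082 - 2440\right) \left(-666 + v{\left(43,-34 \right)}\right) - 4337 = \left(1082 - 2440\right) \left(-666 - 172\right) - 4337 = - 1358 \left(-666 - 172\right) - 4337 = \left(-1358\right) \left(-838\right) - 4337 = 1138004 - 4337 = 1133667$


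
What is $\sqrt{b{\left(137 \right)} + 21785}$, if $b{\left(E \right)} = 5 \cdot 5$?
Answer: $\sqrt{21810} \approx 147.68$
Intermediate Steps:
$b{\left(E \right)} = 25$
$\sqrt{b{\left(137 \right)} + 21785} = \sqrt{25 + 21785} = \sqrt{21810}$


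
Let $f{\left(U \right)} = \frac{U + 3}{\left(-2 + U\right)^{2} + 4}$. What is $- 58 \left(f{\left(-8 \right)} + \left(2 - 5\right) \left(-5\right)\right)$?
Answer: $- \frac{45095}{52} \approx -867.21$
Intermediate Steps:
$f{\left(U \right)} = \frac{3 + U}{4 + \left(-2 + U\right)^{2}}$
$- 58 \left(f{\left(-8 \right)} + \left(2 - 5\right) \left(-5\right)\right) = - 58 \left(\frac{3 - 8}{4 + \left(-2 - 8\right)^{2}} + \left(2 - 5\right) \left(-5\right)\right) = - 58 \left(\frac{1}{4 + \left(-10\right)^{2}} \left(-5\right) - -15\right) = - 58 \left(\frac{1}{4 + 100} \left(-5\right) + 15\right) = - 58 \left(\frac{1}{104} \left(-5\right) + 15\right) = - 58 \left(- \frac{5}{104} + 15\right) = \left(-58\right) \frac{1555}{104} = - \frac{45095}{52}$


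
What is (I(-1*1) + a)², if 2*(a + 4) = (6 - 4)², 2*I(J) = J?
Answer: 25/4 ≈ 6.2500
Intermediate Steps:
I(J) = J/2
a = -2 (a = -4 + (6 - 4)²/2 = -4 + (½)*2² = -4 + (½)*4 = -4 + 2 = -2)
(I(-1*1) + a)² = ((-1*1)/2 - 2)² = ((½)*(-1) - 2)² = (-½ - 2)² = (-5/2)² = 25/4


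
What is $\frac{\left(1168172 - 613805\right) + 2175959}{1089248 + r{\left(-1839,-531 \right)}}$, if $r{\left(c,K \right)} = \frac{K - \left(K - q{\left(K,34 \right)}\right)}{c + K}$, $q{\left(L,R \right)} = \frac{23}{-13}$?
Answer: $\frac{84121344060}{33559730903} \approx 2.5066$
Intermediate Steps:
$q{\left(L,R \right)} = - \frac{23}{13}$ ($q{\left(L,R \right)} = 23 \left(- \frac{1}{13}\right) = - \frac{23}{13}$)
$r{\left(c,K \right)} = - \frac{23}{13 \left(K + c\right)}$ ($r{\left(c,K \right)} = \frac{K - \left(\frac{23}{13} + K\right)}{c + K} = - \frac{23}{13 \left(K + c\right)}$)
$\frac{\left(1168172 - 613805\right) + 2175959}{1089248 + r{\left(-1839,-531 \right)}} = \frac{\left(1168172 - 613805\right) + 2175959}{1089248 - \frac{23}{13 \left(-531\right) + 13 \left(-1839\right)}} = \frac{554367 + 2175959}{1089248 - \frac{23}{-6903 - 23907}} = \frac{2730326}{1089248 - \frac{23}{-30810}} = \frac{2730326}{1089248 - - \frac{23}{30810}} = \frac{2730326}{1089248 + \frac{23}{30810}} = \frac{2730326}{\frac{33559730903}{30810}} = 2730326 \cdot \frac{30810}{33559730903} = \frac{84121344060}{33559730903}$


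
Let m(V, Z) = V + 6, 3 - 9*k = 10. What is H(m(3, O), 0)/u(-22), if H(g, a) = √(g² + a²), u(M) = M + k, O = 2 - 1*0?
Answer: -81/205 ≈ -0.39512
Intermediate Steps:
k = -7/9 (k = ⅓ - ⅑*10 = ⅓ - 10/9 = -7/9 ≈ -0.77778)
O = 2 (O = 2 + 0 = 2)
u(M) = -7/9 + M (u(M) = M - 7/9 = -7/9 + M)
m(V, Z) = 6 + V
H(g, a) = √(a² + g²)
H(m(3, O), 0)/u(-22) = √(0² + (6 + 3)²)/(-7/9 - 22) = √(0 + 9²)/(-205/9) = √(0 + 81)*(-9/205) = √81*(-9/205) = 9*(-9/205) = -81/205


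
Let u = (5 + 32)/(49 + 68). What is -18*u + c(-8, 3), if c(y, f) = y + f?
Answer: -139/13 ≈ -10.692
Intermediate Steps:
c(y, f) = f + y
u = 37/117 ≈ 0.31624
-18*u + c(-8, 3) = -18*37/117 + (3 - 8) = -74/13 - 5 = -139/13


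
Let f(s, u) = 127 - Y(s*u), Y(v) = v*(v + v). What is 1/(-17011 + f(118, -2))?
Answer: -1/128276 ≈ -7.7957e-6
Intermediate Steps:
Y(v) = 2*v**2 (Y(v) = v*(2*v) = 2*v**2)
f(s, u) = 127 - 2*s**2*u**2 (f(s, u) = 127 - 2*(s*u)**2 = 127 - 2*s**2*u**2)
1/(-17011 + f(118, -2)) = 1/(-17011 + (127 - 2*118**2*(-2)**2)) = 1/(-17011 + (127 - 2*13924*4)) = 1/(-17011 + (127 - 111392)) = 1/(-17011 - 111265) = 1/(-128276) = -1/128276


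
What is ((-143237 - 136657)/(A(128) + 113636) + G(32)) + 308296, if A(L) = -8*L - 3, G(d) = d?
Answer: 34720227858/112609 ≈ 3.0833e+5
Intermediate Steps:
A(L) = -3 - 8*L
((-143237 - 136657)/(A(128) + 113636) + G(32)) + 308296 = ((-143237 - 136657)/((-3 - 8*128) + 113636) + 32) + 308296 = (-279894/((-3 - 1024) + 113636) + 32) + 308296 = (-279894/(-1027 + 113636) + 32) + 308296 = (-279894/112609 + 32) + 308296 = 3323594/112609 + 308296 = 34720227858/112609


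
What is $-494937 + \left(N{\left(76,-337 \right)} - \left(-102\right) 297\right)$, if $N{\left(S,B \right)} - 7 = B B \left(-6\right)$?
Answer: $-1146050$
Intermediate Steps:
$N{\left(S,B \right)} = 7 - 6 B^{2}$ ($N{\left(S,B \right)} = 7 + B B \left(-6\right) = 7 + B^{2} \left(-6\right) = 7 - 6 B^{2}$)
$-494937 + \left(N{\left(76,-337 \right)} - \left(-102\right) 297\right) = -494937 - \left(-7 - 30294 + 681414\right) = -494937 + \left(\left(7 - 681414\right) - -30294\right) = -494937 + \left(\left(7 - 681414\right) + 30294\right) = -494937 + \left(-681407 + 30294\right) = -494937 - 651113 = -1146050$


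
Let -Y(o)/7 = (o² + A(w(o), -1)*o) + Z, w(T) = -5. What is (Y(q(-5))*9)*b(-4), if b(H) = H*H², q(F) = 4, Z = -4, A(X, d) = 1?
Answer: 64512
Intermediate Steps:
b(H) = H³
Y(o) = 28 - 7*o - 7*o² (Y(o) = -7*((o² + 1*o) - 4) = -7*((o² + o) - 4) = -7*((o + o²) - 4) = -7*(-4 + o + o²) = 28 - 7*o - 7*o²)
(Y(q(-5))*9)*b(-4) = ((28 - 7*4 - 7*4²)*9)*(-4)³ = ((28 - 28 - 7*16)*9)*(-64) = ((28 - 28 - 112)*9)*(-64) = -112*9*(-64) = -1008*(-64) = 64512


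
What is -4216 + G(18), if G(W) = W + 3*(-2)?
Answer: -4204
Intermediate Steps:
G(W) = -6 + W (G(W) = W - 6 = -6 + W)
-4216 + G(18) = -4216 + (-6 + 18) = -4216 + 12 = -4204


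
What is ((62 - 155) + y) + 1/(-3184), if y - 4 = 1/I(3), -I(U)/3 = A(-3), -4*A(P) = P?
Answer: -2563129/28656 ≈ -89.445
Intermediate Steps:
A(P) = -P/4
I(U) = -9/4 (I(U) = -(-3)*(-3)/4 = -3*¾ = -9/4)
y = 32/9 (y = 4 + 1/(-9/4) = 4 - 4/9 = 32/9 ≈ 3.5556)
((62 - 155) + y) + 1/(-3184) = ((62 - 155) + 32/9) + 1/(-3184) = (-93 + 32/9) - 1/3184 = -805/9 - 1/3184 = -2563129/28656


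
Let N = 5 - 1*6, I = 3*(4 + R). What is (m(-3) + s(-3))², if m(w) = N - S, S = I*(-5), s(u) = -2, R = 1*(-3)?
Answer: 144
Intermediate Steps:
R = -3
I = 3 (I = 3*(4 - 3) = 3*1 = 3)
S = -15 (S = 3*(-5) = -15)
N = -1 (N = 5 - 6 = -1)
m(w) = 14 (m(w) = -1 - 1*(-15) = -1 + 15 = 14)
(m(-3) + s(-3))² = (14 - 2)² = 12² = 144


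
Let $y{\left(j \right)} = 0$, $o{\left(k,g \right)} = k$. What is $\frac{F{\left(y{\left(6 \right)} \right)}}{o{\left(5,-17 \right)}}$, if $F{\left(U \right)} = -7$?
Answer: $- \frac{7}{5} \approx -1.4$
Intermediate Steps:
$\frac{F{\left(y{\left(6 \right)} \right)}}{o{\left(5,-17 \right)}} = - \frac{7}{5}$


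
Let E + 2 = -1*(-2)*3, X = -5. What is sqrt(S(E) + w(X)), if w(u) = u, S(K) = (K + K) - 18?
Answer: I*sqrt(15) ≈ 3.873*I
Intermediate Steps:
E = 4 (E = -2 - 1*(-2)*3 = -2 + 2*3 = -2 + 6 = 4)
S(K) = -18 + 2*K (S(K) = 2*K - 18 = -18 + 2*K)
sqrt(S(E) + w(X)) = sqrt((-18 + 2*4) - 5) = sqrt((-18 + 8) - 5) = sqrt(-10 - 5) = sqrt(-15) = I*sqrt(15)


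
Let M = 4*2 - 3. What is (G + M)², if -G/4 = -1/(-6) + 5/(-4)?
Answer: 784/9 ≈ 87.111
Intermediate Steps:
M = 5 (M = 8 - 3 = 5)
G = 13/3 (G = -4*(-1/(-6) + 5/(-4)) = -4*(-1*(-⅙) + 5*(-¼)) = -4*(⅙ - 5/4) = -4*(-13/12) = 13/3 ≈ 4.3333)
(G + M)² = (13/3 + 5)² = (28/3)² = 784/9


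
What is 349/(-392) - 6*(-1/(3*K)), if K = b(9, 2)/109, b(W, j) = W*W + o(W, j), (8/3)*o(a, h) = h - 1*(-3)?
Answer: 452261/259896 ≈ 1.7402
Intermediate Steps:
o(a, h) = 9/8 + 3*h/8 (o(a, h) = 3*(h - 1*(-3))/8 = 3*(h + 3)/8 = 3*(3 + h)/8 = 9/8 + 3*h/8)
b(W, j) = 9/8 + W² + 3*j/8 (b(W, j) = W*W + (9/8 + 3*j/8) = W² + (9/8 + 3*j/8) = 9/8 + W² + 3*j/8)
K = 663/872 (K = (9/8 + 9² + (3/8)*2)/109 = (9/8 + 81 + ¾)*(1/109) = (663/8)*(1/109) = 663/872 ≈ 0.76032)
349/(-392) - 6*(-1/(3*K)) = 349/(-392) - 6/((-3*663/872)) = 349*(-1/392) - 6/(-1989/872) = -349/392 - 6*(-872/1989) = -349/392 + 1744/663 = 452261/259896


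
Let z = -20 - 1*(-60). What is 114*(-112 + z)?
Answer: -8208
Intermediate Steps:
z = 40 (z = -20 + 60 = 40)
114*(-112 + z) = 114*(-112 + 40) = 114*(-72) = -8208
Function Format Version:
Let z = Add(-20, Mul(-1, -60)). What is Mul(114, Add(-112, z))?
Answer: -8208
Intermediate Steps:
z = 40 (z = Add(-20, 60) = 40)
Mul(114, Add(-112, z)) = Mul(114, Add(-112, 40)) = Mul(114, -72) = -8208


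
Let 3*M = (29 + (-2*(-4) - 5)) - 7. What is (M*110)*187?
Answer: 514250/3 ≈ 1.7142e+5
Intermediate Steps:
M = 25/3 (M = ((29 + (-2*(-4) - 5)) - 7)/3 = ((29 + (8 - 5)) - 7)/3 = ((29 + 3) - 7)/3 = (32 - 7)/3 = (1/3)*25 = 25/3 ≈ 8.3333)
(M*110)*187 = ((25/3)*110)*187 = (2750/3)*187 = 514250/3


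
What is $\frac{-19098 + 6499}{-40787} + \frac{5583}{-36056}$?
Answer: $\frac{226555723}{1470616072} \approx 0.15405$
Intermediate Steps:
$\frac{-19098 + 6499}{-40787} + \frac{5583}{-36056} = \left(-12599\right) \left(- \frac{1}{40787}\right) + 5583 \left(- \frac{1}{36056}\right) = \frac{12599}{40787} - \frac{5583}{36056} = \frac{226555723}{1470616072}$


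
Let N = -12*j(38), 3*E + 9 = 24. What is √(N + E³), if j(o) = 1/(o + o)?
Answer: 2*√11267/19 ≈ 11.173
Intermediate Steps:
E = 5 (E = -3 + (⅓)*24 = -3 + 8 = 5)
j(o) = 1/(2*o)
N = -3/19 (N = -6/38 = -12*1/76 = -3/19 ≈ -0.15789)
√(N + E³) = √(-3/19 + 5³) = √(-3/19 + 125) = √(2372/19) = 2*√11267/19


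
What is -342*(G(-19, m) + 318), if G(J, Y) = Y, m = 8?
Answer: -111492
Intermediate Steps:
-342*(G(-19, m) + 318) = -342*(8 + 318) = -342*326 = -111492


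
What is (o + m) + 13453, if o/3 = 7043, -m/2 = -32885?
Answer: 100352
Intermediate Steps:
m = 65770 (m = -2*(-32885) = 65770)
o = 21129 (o = 3*7043 = 21129)
(o + m) + 13453 = (21129 + 65770) + 13453 = 86899 + 13453 = 100352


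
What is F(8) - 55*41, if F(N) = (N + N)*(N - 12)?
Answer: -2319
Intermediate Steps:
F(N) = 2*N*(-12 + N) (F(N) = (2*N)*(-12 + N) = 2*N*(-12 + N))
F(8) - 55*41 = 2*8*(-12 + 8) - 55*41 = 2*8*(-4) - 2255 = -64 - 2255 = -2319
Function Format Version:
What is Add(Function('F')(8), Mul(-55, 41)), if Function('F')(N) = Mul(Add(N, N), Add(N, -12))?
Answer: -2319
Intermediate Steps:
Function('F')(N) = Mul(2, N, Add(-12, N)) (Function('F')(N) = Mul(Mul(2, N), Add(-12, N)) = Mul(2, N, Add(-12, N)))
Add(Function('F')(8), Mul(-55, 41)) = Add(Mul(2, 8, Add(-12, 8)), Mul(-55, 41)) = Add(Mul(2, 8, -4), -2255) = Add(-64, -2255) = -2319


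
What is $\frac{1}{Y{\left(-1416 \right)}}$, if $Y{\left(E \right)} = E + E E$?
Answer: $\frac{1}{2003640} \approx 4.9909 \cdot 10^{-7}$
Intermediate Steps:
$Y{\left(E \right)} = E + E^{2}$
$\frac{1}{Y{\left(-1416 \right)}} = \frac{1}{\left(-1416\right) \left(1 - 1416\right)} = \frac{1}{\left(-1416\right) \left(-1415\right)} = \frac{1}{2003640}$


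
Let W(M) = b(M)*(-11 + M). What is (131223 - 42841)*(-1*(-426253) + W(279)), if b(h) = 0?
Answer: 37673092646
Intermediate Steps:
W(M) = 0 (W(M) = 0*(-11 + M) = 0)
(131223 - 42841)*(-1*(-426253) + W(279)) = (131223 - 42841)*(-1*(-426253) + 0) = 88382*(426253 + 0) = 88382*426253 = 37673092646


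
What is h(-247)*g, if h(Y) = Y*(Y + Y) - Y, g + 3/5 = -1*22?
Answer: -2763189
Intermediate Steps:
g = -113/5 (g = -3/5 - 1*22 = -3/5 - 22 = -113/5 ≈ -22.600)
h(Y) = -Y + 2*Y**2 (h(Y) = Y*(2*Y) - Y = 2*Y**2 - Y = -Y + 2*Y**2)
h(-247)*g = -247*(-1 + 2*(-247))*(-113/5) = -247*(-1 - 494)*(-113/5) = -247*(-495)*(-113/5) = 122265*(-113/5) = -2763189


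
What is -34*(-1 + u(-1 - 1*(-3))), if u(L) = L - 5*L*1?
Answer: 306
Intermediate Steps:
u(L) = -4*L (u(L) = L - 5*L = -4*L)
-34*(-1 + u(-1 - 1*(-3))) = -34*(-1 - 4*(-1 - 1*(-3))) = -34*(-1 - 4*(-1 + 3)) = -34*(-1 - 4*2) = -34*(-1 - 8) = -34*(-9) = 306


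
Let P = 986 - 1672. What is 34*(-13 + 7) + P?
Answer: -890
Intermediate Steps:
P = -686
34*(-13 + 7) + P = 34*(-13 + 7) - 686 = 34*(-6) - 686 = -204 - 686 = -890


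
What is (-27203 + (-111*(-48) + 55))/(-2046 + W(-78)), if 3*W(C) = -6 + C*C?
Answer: 1091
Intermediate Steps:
W(C) = -2 + C**2/3 (W(C) = (-6 + C*C)/3 = (-6 + C**2)/3 = -2 + C**2/3)
(-27203 + (-111*(-48) + 55))/(-2046 + W(-78)) = (-27203 + (-111*(-48) + 55))/(-2046 + (-2 + (1/3)*(-78)**2)) = (-27203 + (5328 + 55))/(-2046 + (-2 + (1/3)*6084)) = (-27203 + 5383)/(-2046 + (-2 + 2028)) = -21820/(-2046 + 2026) = -21820/(-20) = -21820*(-1/20) = 1091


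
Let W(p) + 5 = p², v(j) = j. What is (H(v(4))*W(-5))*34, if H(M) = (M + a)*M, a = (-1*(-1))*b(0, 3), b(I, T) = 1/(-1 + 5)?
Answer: 11560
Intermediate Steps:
b(I, T) = ¼ (b(I, T) = 1/4 = ¼)
a = ¼ (a = -1*(-1)*(¼) = 1*(¼) = ¼ ≈ 0.25000)
H(M) = M*(¼ + M) (H(M) = (M + ¼)*M = (¼ + M)*M = M*(¼ + M))
W(p) = -5 + p²
(H(v(4))*W(-5))*34 = ((4*(¼ + 4))*(-5 + (-5)²))*34 = ((4*(17/4))*(-5 + 25))*34 = (17*20)*34 = 340*34 = 11560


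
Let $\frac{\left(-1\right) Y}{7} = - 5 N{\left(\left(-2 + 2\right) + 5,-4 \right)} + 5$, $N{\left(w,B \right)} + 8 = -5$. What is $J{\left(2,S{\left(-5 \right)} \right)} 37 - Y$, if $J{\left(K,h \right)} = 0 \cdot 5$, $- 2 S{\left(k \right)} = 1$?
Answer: $490$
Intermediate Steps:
$N{\left(w,B \right)} = -13$ ($N{\left(w,B \right)} = -8 - 5 = -13$)
$S{\left(k \right)} = - \frac{1}{2}$ ($S{\left(k \right)} = \left(- \frac{1}{2}\right) 1 = - \frac{1}{2}$)
$J{\left(K,h \right)} = 0$
$Y = -490$ ($Y = - 7 \left(\left(-5\right) \left(-13\right) + 5\right) = - 7 \left(65 + 5\right) = \left(-7\right) 70 = -490$)
$J{\left(2,S{\left(-5 \right)} \right)} 37 - Y = 0 \cdot 37 - -490 = 0 + 490 = 490$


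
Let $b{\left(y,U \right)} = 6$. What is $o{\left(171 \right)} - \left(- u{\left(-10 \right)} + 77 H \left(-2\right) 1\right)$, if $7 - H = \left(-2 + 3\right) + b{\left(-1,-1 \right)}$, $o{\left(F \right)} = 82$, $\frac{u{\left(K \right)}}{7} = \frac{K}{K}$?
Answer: $89$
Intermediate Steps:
$u{\left(K \right)} = 7$ ($u{\left(K \right)} = 7 \frac{K}{K} = 7 \cdot 1 = 7$)
$H = 0$ ($H = 7 - \left(\left(-2 + 3\right) + 6\right) = 7 - \left(1 + 6\right) = 7 - 7 = 0$)
$o{\left(171 \right)} - \left(- u{\left(-10 \right)} + 77 H \left(-2\right) 1\right) = 82 + \left(7 - 77 \cdot 0 \left(-2\right) 1\right) = 82 + \left(7 - 77 \cdot 0 \cdot 1\right) = 82 + \left(7 - 0\right) = 82 + \left(7 + 0\right) = 82 + 7 = 89$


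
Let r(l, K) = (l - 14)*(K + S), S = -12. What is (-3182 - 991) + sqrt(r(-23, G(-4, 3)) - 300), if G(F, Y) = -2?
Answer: -4173 + sqrt(218) ≈ -4158.2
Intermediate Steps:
r(l, K) = (-14 + l)*(-12 + K) (r(l, K) = (l - 14)*(K - 12) = (-14 + l)*(-12 + K))
(-3182 - 991) + sqrt(r(-23, G(-4, 3)) - 300) = (-3182 - 991) + sqrt((168 - 14*(-2) - 12*(-23) - 2*(-23)) - 300) = -4173 + sqrt((168 + 28 + 276 + 46) - 300) = -4173 + sqrt(518 - 300) = -4173 + sqrt(218)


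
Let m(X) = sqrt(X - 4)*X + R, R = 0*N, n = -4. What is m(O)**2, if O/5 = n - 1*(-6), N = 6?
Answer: 600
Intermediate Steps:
O = 10 (O = 5*(-4 - 1*(-6)) = 5*(-4 + 6) = 5*2 = 10)
R = 0 (R = 0*6 = 0)
m(X) = X*sqrt(-4 + X) (m(X) = sqrt(X - 4)*X + 0 = sqrt(-4 + X)*X + 0 = X*sqrt(-4 + X) + 0 = X*sqrt(-4 + X))
m(O)**2 = (10*sqrt(-4 + 10))**2 = (10*sqrt(6))**2 = 600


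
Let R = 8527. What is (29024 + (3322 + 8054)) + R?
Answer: 48927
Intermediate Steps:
(29024 + (3322 + 8054)) + R = (29024 + (3322 + 8054)) + 8527 = (29024 + 11376) + 8527 = 40400 + 8527 = 48927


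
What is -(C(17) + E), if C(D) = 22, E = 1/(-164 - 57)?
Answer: -4861/221 ≈ -21.995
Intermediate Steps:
E = -1/221 (E = 1/(-221) = -1/221 ≈ -0.0045249)
-(C(17) + E) = -(22 - 1/221) = -1*4861/221 = -4861/221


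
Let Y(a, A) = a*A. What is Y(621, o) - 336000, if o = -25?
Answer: -351525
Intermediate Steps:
Y(a, A) = A*a
Y(621, o) - 336000 = -25*621 - 336000 = -15525 - 336000 = -351525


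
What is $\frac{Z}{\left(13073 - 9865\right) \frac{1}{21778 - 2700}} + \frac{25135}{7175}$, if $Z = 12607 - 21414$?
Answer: $- \frac{120546247947}{2301740} \approx -52372.0$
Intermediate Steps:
$Z = -8807$
$\frac{Z}{\left(13073 - 9865\right) \frac{1}{21778 - 2700}} + \frac{25135}{7175} = - \frac{8807}{\left(13073 - 9865\right) \frac{1}{21778 - 2700}} + \frac{25135}{7175} = - \frac{8807}{3208 \cdot \frac{1}{19078}} + 25135 \cdot \frac{1}{7175} = - \frac{8807}{3208 \cdot \frac{1}{19078}} + \frac{5027}{1435} = - \frac{8807}{\frac{1604}{9539}} + \frac{5027}{1435} = \left(-8807\right) \frac{9539}{1604} + \frac{5027}{1435} = - \frac{84009973}{1604} + \frac{5027}{1435} = - \frac{120546247947}{2301740}$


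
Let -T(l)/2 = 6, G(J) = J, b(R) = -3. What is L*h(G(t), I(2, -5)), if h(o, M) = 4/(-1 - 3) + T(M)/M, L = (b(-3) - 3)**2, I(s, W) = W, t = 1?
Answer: 252/5 ≈ 50.400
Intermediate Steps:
T(l) = -12 (T(l) = -2*6 = -12)
L = 36 (L = (-3 - 3)**2 = (-6)**2 = 36)
h(o, M) = -1 - 12/M (h(o, M) = 4/(-1 - 3) - 12/M = 4/(-4) - 12/M = 4*(-1/4) - 12/M = -1 - 12/M)
L*h(G(t), I(2, -5)) = 36*((-12 - 1*(-5))/(-5)) = 36*(-(-12 + 5)/5) = 36*(-1/5*(-7)) = 36*(7/5) = 252/5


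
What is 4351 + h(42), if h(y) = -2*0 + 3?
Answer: 4354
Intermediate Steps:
h(y) = 3 (h(y) = 0 + 3 = 3)
4351 + h(42) = 4351 + 3 = 4354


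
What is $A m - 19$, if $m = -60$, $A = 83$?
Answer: $-4999$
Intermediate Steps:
$A m - 19 = 83 \left(-60\right) - 19 = -4980 - 19 = -4999$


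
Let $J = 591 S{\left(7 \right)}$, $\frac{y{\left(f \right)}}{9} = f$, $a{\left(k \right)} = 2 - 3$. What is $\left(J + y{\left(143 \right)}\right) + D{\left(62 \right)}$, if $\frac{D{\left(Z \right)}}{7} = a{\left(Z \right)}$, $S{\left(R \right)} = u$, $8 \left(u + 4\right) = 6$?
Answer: $- \frac{2563}{4} \approx -640.75$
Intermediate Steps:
$u = - \frac{13}{4}$ ($u = -4 + \frac{1}{8} \cdot 6 = -4 + \frac{3}{4} = - \frac{13}{4} \approx -3.25$)
$S{\left(R \right)} = - \frac{13}{4}$
$a{\left(k \right)} = -1$
$D{\left(Z \right)} = -7$ ($D{\left(Z \right)} = 7 \left(-1\right) = -7$)
$y{\left(f \right)} = 9 f$
$J = - \frac{7683}{4}$ ($J = 591 \left(- \frac{13}{4}\right) = - \frac{7683}{4} \approx -1920.8$)
$\left(J + y{\left(143 \right)}\right) + D{\left(62 \right)} = \left(- \frac{7683}{4} + 9 \cdot 143\right) - 7 = \left(- \frac{7683}{4} + 1287\right) - 7 = - \frac{2535}{4} - 7 = - \frac{2563}{4}$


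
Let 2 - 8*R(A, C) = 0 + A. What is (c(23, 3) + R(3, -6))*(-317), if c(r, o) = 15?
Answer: -37723/8 ≈ -4715.4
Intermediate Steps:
R(A, C) = ¼ - A/8 (R(A, C) = ¼ - (0 + A)/8 = ¼ - A/8)
(c(23, 3) + R(3, -6))*(-317) = (15 + (¼ - ⅛*3))*(-317) = (15 + (¼ - 3/8))*(-317) = (15 - ⅛)*(-317) = (119/8)*(-317) = -37723/8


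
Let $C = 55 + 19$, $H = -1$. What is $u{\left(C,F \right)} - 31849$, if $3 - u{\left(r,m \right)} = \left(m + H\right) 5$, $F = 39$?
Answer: $-32036$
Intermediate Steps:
$C = 74$
$u{\left(r,m \right)} = 8 - 5 m$ ($u{\left(r,m \right)} = 3 - \left(m - 1\right) 5 = 3 - \left(-1 + m\right) 5 = 3 - \left(-5 + 5 m\right) = 8 - 5 m$)
$u{\left(C,F \right)} - 31849 = \left(8 - 195\right) - 31849 = -187 - 31849 = -32036$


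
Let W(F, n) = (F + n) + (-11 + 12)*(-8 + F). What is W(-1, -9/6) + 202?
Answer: 381/2 ≈ 190.50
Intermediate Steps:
W(F, n) = -8 + n + 2*F (W(F, n) = (F + n) + 1*(-8 + F) = (F + n) + (-8 + F) = -8 + n + 2*F)
W(-1, -9/6) + 202 = (-8 - 9/6 + 2*(-1)) + 202 = (-8 - 9*⅙ - 2) + 202 = (-8 - 3/2 - 2) + 202 = -23/2 + 202 = 381/2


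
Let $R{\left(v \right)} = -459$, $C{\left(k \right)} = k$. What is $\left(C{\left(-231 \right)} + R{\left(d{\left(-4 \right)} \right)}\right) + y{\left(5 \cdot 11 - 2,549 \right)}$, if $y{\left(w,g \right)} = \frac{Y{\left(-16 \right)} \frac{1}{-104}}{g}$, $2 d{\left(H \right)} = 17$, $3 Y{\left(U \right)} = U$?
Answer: $- \frac{14773588}{21411} \approx -690.0$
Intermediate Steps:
$Y{\left(U \right)} = \frac{U}{3}$
$d{\left(H \right)} = \frac{17}{2}$ ($d{\left(H \right)} = \frac{1}{2} \cdot 17 = \frac{17}{2}$)
$y{\left(w,g \right)} = \frac{2}{39 g}$ ($y{\left(w,g \right)} = \frac{\frac{1}{3} \left(-16\right) \frac{1}{-104}}{g} = \frac{\left(- \frac{16}{3}\right) \left(- \frac{1}{104}\right)}{g} = \frac{2}{39 g}$)
$\left(C{\left(-231 \right)} + R{\left(d{\left(-4 \right)} \right)}\right) + y{\left(5 \cdot 11 - 2,549 \right)} = \left(-231 - 459\right) + \frac{2}{39 \cdot 549} = -690 + \frac{2}{39} \cdot \frac{1}{549} = -690 + \frac{2}{21411} = - \frac{14773588}{21411}$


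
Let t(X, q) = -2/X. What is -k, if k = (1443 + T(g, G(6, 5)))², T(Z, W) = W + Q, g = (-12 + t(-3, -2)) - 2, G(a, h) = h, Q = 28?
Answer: -2178576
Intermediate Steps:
g = -40/3 (g = (-12 - 2/(-3)) - 2 = (-12 - 2*(-⅓)) - 2 = (-12 + ⅔) - 2 = -34/3 - 2 = -40/3 ≈ -13.333)
T(Z, W) = 28 + W (T(Z, W) = W + 28 = 28 + W)
k = 2178576 (k = (1443 + (28 + 5))² = (1443 + 33)² = 1476² = 2178576)
-k = -1*2178576 = -2178576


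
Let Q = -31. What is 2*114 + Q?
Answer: 197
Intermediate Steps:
2*114 + Q = 2*114 - 31 = 228 - 31 = 197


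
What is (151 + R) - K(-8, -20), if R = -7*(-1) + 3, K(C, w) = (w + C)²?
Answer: -623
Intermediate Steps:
K(C, w) = (C + w)²
R = 10 (R = 7 + 3 = 10)
(151 + R) - K(-8, -20) = (151 + 10) - (-8 - 20)² = 161 - 1*(-28)² = 161 - 1*784 = 161 - 784 = -623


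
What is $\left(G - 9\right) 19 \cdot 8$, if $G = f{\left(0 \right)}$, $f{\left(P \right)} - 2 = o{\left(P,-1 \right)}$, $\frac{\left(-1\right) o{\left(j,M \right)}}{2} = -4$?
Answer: $152$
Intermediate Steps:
$o{\left(j,M \right)} = 8$ ($o{\left(j,M \right)} = \left(-2\right) \left(-4\right) = 8$)
$f{\left(P \right)} = 10$ ($f{\left(P \right)} = 2 + 8 = 10$)
$G = 10$
$\left(G - 9\right) 19 \cdot 8 = \left(10 - 9\right) 19 \cdot 8 = 1 \cdot 19 \cdot 8 = 19 \cdot 8 = 152$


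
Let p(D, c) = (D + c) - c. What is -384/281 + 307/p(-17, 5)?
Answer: -92795/4777 ≈ -19.425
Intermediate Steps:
p(D, c) = D
-384/281 + 307/p(-17, 5) = -384/281 + 307/(-17) = -384*1/281 + 307*(-1/17) = -384/281 - 307/17 = -92795/4777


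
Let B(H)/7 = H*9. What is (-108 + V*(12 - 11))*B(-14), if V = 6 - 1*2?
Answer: 91728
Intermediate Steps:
V = 4 (V = 6 - 2 = 4)
B(H) = 63*H (B(H) = 7*(H*9) = 7*(9*H) = 63*H)
(-108 + V*(12 - 11))*B(-14) = (-108 + 4*(12 - 11))*(63*(-14)) = (-108 + 4*1)*(-882) = (-108 + 4)*(-882) = -104*(-882) = 91728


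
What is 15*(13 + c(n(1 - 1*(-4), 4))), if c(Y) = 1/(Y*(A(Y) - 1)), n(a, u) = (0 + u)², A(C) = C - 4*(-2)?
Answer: 71775/368 ≈ 195.04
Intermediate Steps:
A(C) = 8 + C (A(C) = C + 8 = 8 + C)
n(a, u) = u²
c(Y) = 1/(Y*(7 + Y)) (c(Y) = 1/(Y*((8 + Y) - 1)) = 1/(Y*(7 + Y)))
15*(13 + c(n(1 - 1*(-4), 4))) = 15*(13 + 1/((4²)*(7 + 4²))) = 15*(13 + 1/(16*(7 + 16))) = 15*(13 + (1/16)/23) = 15*(13 + (1/16)*(1/23)) = 15*(13 + 1/368) = 15*(4785/368) = 71775/368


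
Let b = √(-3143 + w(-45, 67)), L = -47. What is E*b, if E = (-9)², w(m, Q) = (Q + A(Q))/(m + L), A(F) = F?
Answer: 81*I*√6653670/46 ≈ 4542.1*I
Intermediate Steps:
w(m, Q) = 2*Q/(-47 + m) (w(m, Q) = (Q + Q)/(m - 47) = (2*Q)/(-47 + m) = 2*Q/(-47 + m))
E = 81
b = I*√6653670/46 (b = √(-3143 + 2*67/(-47 - 45)) = √(-3143 + 2*67/(-92)) = √(-3143 + 2*67*(-1/92)) = √(-3143 - 67/46) = √(-144645/46) = I*√6653670/46 ≈ 56.075*I)
E*b = 81*(I*√6653670/46) = 81*I*√6653670/46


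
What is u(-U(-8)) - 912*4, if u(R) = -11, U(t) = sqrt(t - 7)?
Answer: -3659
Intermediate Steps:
U(t) = sqrt(-7 + t)
u(-U(-8)) - 912*4 = -11 - 912*4 = -11 - 1*3648 = -11 - 3648 = -3659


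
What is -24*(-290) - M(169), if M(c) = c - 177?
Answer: 6968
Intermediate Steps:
M(c) = -177 + c
-24*(-290) - M(169) = -24*(-290) - (-177 + 169) = 6960 - 1*(-8) = 6960 + 8 = 6968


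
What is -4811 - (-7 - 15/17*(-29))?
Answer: -82103/17 ≈ -4829.6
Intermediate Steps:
-4811 - (-7 - 15/17*(-29)) = -4811 - (-7 + 435/17) = -4811 - 1*316/17 = -4811 - 316/17 = -82103/17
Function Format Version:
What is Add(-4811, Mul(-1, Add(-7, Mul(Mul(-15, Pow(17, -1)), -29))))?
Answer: Rational(-82103, 17) ≈ -4829.6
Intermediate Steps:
Add(-4811, Mul(-1, Add(-7, Mul(Mul(-15, Pow(17, -1)), -29)))) = Add(-4811, Mul(-1, Add(-7, Mul(Mul(-15, Rational(1, 17)), -29)))) = Add(-4811, Mul(-1, Add(-7, Mul(Rational(-15, 17), -29)))) = Add(-4811, Mul(-1, Add(-7, Rational(435, 17)))) = Add(-4811, Mul(-1, Rational(316, 17))) = Add(-4811, Rational(-316, 17)) = Rational(-82103, 17)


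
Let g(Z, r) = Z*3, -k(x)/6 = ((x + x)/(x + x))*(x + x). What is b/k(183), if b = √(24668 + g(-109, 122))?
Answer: -√24341/2196 ≈ -0.071046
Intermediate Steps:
k(x) = -12*x (k(x) = -6*(x + x)/(x + x)*(x + x) = -6*(2*x)/((2*x))*2*x = -6*(2*x)*(1/(2*x))*2*x = -6*2*x = -12*x)
g(Z, r) = 3*Z
b = √24341 (b = √(24668 + 3*(-109)) = √(24668 - 327) = √24341 ≈ 156.02)
b/k(183) = √24341/((-12*183)) = √24341/(-2196) = √24341*(-1/2196) = -√24341/2196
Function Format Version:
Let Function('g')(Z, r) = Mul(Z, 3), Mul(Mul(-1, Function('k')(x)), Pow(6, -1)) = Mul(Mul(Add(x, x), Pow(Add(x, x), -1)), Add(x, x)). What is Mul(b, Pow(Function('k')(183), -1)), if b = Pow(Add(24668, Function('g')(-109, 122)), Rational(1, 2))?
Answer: Mul(Rational(-1, 2196), Pow(24341, Rational(1, 2))) ≈ -0.071046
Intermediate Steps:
Function('k')(x) = Mul(-12, x) (Function('k')(x) = Mul(-6, Mul(Mul(Add(x, x), Pow(Add(x, x), -1)), Add(x, x))) = Mul(-6, Mul(Mul(Mul(2, x), Pow(Mul(2, x), -1)), Mul(2, x))) = Mul(-6, Mul(Mul(Mul(2, x), Mul(Rational(1, 2), Pow(x, -1))), Mul(2, x))) = Mul(-6, Mul(1, Mul(2, x))) = Mul(-6, Mul(2, x)) = Mul(-12, x))
Function('g')(Z, r) = Mul(3, Z)
b = Pow(24341, Rational(1, 2)) (b = Pow(Add(24668, Mul(3, -109)), Rational(1, 2)) = Pow(Add(24668, -327), Rational(1, 2)) = Pow(24341, Rational(1, 2)) ≈ 156.02)
Mul(b, Pow(Function('k')(183), -1)) = Mul(Pow(24341, Rational(1, 2)), Pow(Mul(-12, 183), -1)) = Mul(Pow(24341, Rational(1, 2)), Pow(-2196, -1)) = Mul(Pow(24341, Rational(1, 2)), Rational(-1, 2196)) = Mul(Rational(-1, 2196), Pow(24341, Rational(1, 2)))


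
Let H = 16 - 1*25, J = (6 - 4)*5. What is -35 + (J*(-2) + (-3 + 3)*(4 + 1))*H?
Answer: 145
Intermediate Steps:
J = 10 (J = 2*5 = 10)
H = -9 (H = 16 - 25 = -9)
-35 + (J*(-2) + (-3 + 3)*(4 + 1))*H = -35 + (10*(-2) + (-3 + 3)*(4 + 1))*(-9) = -35 + (-20 + 0*5)*(-9) = -35 + (-20 + 0)*(-9) = -35 - 20*(-9) = -35 + 180 = 145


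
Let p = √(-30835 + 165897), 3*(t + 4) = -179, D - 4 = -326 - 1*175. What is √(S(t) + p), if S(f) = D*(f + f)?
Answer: √(569562 + 9*√135062)/3 ≈ 252.29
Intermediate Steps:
D = -497 (D = 4 + (-326 - 1*175) = 4 + (-326 - 175) = 4 - 501 = -497)
t = -191/3 (t = -4 + (⅓)*(-179) = -4 - 179/3 = -191/3 ≈ -63.667)
S(f) = -994*f (S(f) = -497*(f + f) = -994*f)
p = √135062 ≈ 367.51
√(S(t) + p) = √(-994*(-191/3) + √135062) = √(189854/3 + √135062)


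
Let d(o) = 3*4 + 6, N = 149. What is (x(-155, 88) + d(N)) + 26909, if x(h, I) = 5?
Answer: 26932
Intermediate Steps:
d(o) = 18 (d(o) = 12 + 6 = 18)
(x(-155, 88) + d(N)) + 26909 = (5 + 18) + 26909 = 23 + 26909 = 26932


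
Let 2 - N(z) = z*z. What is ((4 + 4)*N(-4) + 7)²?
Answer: 11025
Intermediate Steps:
N(z) = 2 - z² (N(z) = 2 - z*z = 2 - z²)
((4 + 4)*N(-4) + 7)² = ((4 + 4)*(2 - 1*(-4)²) + 7)² = (8*(2 - 1*16) + 7)² = (8*(2 - 16) + 7)² = (8*(-14) + 7)² = (-112 + 7)² = (-105)² = 11025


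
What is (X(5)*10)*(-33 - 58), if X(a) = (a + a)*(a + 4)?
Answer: -81900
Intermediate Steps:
X(a) = 2*a*(4 + a) (X(a) = (2*a)*(4 + a) = 2*a*(4 + a))
(X(5)*10)*(-33 - 58) = ((2*5*(4 + 5))*10)*(-33 - 58) = ((2*5*9)*10)*(-91) = (90*10)*(-91) = 900*(-91) = -81900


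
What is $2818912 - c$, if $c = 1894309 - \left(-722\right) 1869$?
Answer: $-424815$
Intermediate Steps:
$c = 3243727$ ($c = 1894309 - -1349418 = 1894309 + 1349418 = 3243727$)
$2818912 - c = 2818912 - 3243727 = -424815$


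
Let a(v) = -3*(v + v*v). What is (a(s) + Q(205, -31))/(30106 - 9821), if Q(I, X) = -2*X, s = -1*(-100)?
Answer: -30238/20285 ≈ -1.4907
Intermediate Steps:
s = 100
a(v) = -3*v - 3*v**2 (a(v) = -3*(v + v**2) = -3*v - 3*v**2)
(a(s) + Q(205, -31))/(30106 - 9821) = (-3*100*(1 + 100) - 2*(-31))/(30106 - 9821) = (-3*100*101 + 62)/20285 = (-30300 + 62)*(1/20285) = -30238*1/20285 = -30238/20285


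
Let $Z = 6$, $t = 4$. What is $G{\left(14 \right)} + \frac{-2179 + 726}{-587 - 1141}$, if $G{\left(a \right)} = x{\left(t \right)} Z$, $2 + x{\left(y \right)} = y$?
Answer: $\frac{22189}{1728} \approx 12.841$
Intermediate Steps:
$x{\left(y \right)} = -2 + y$
$G{\left(a \right)} = 12$ ($G{\left(a \right)} = \left(-2 + 4\right) 6 = 2 \cdot 6 = 12$)
$G{\left(14 \right)} + \frac{-2179 + 726}{-587 - 1141} = 12 + \frac{-2179 + 726}{-587 - 1141} = 12 - \frac{1453}{-1728} = 12 - - \frac{1453}{1728} = 12 + \frac{1453}{1728} = \frac{22189}{1728}$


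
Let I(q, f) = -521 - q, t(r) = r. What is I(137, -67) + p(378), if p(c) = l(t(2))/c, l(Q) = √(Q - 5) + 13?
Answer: -248711/378 + I*√3/378 ≈ -657.97 + 0.0045821*I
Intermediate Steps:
l(Q) = 13 + √(-5 + Q) (l(Q) = √(-5 + Q) + 13 = 13 + √(-5 + Q))
p(c) = (13 + I*√3)/c (p(c) = (13 + √(-5 + 2))/c = (13 + √(-3))/c = (13 + I*√3)/c)
I(137, -67) + p(378) = (-521 - 1*137) + (13 + I*√3)/378 = (-521 - 137) + (13 + I*√3)/378 = -658 + (13/378 + I*√3/378) = -248711/378 + I*√3/378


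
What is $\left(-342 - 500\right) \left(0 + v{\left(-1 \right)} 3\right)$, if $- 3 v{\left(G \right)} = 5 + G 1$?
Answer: $3368$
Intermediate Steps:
$v{\left(G \right)} = - \frac{5}{3} - \frac{G}{3}$ ($v{\left(G \right)} = - \frac{5 + G 1}{3} = - \frac{5 + G}{3} = - \frac{5}{3} - \frac{G}{3}$)
$\left(-342 - 500\right) \left(0 + v{\left(-1 \right)} 3\right) = \left(-342 - 500\right) \left(0 + \left(- \frac{5}{3} - - \frac{1}{3}\right) 3\right) = - 842 \left(0 + \left(- \frac{5}{3} + \frac{1}{3}\right) 3\right) = - 842 \left(0 - 4\right) = \left(-842\right) \left(-4\right) = 3368$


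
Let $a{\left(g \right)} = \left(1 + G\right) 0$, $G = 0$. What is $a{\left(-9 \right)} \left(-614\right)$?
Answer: $0$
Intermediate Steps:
$a{\left(g \right)} = 0$ ($a{\left(g \right)} = \left(1 + 0\right) 0 = 1 \cdot 0 = 0$)
$a{\left(-9 \right)} \left(-614\right) = 0 \left(-614\right) = 0$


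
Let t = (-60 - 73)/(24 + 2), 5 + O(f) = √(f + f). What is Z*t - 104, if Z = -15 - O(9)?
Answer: -687/13 + 399*√2/26 ≈ -31.143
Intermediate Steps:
O(f) = -5 + √2*√f (O(f) = -5 + √(f + f) = -5 + √(2*f) = -5 + √2*√f)
t = -133/26 ≈ -5.1154
Z = -10 - 3*√2 (Z = -15 - (-5 + √2*√9) = -15 - (-5 + √2*3) = -15 - (-5 + 3*√2) = -15 + (5 - 3*√2) = -10 - 3*√2 ≈ -14.243)
Z*t - 104 = (-10 - 3*√2)*(-133/26) - 104 = (665/13 + 399*√2/26) - 104 = -687/13 + 399*√2/26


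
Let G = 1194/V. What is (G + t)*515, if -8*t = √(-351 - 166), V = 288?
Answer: 102485/48 - 515*I*√517/8 ≈ 2135.1 - 1463.7*I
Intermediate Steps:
G = 199/48 (G = 1194/288 = 1194*(1/288) = 199/48 ≈ 4.1458)
t = -I*√517/8 (t = -√(-351 - 166)/8 = -I*√517/8 ≈ -2.8422*I)
(G + t)*515 = (199/48 - I*√517/8)*515 = 102485/48 - 515*I*√517/8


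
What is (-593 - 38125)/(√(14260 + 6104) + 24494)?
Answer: -237089673/149983918 + 19359*√5091/149983918 ≈ -1.5716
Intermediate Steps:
(-593 - 38125)/(√(14260 + 6104) + 24494) = -38718/(√20364 + 24494) = -38718/(2*√5091 + 24494) = -38718/(24494 + 2*√5091)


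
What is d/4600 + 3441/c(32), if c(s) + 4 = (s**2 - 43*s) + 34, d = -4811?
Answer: -377777/32200 ≈ -11.732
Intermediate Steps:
c(s) = 30 + s**2 - 43*s (c(s) = -4 + ((s**2 - 43*s) + 34) = -4 + (34 + s**2 - 43*s) = 30 + s**2 - 43*s)
d/4600 + 3441/c(32) = -4811/4600 + 3441/(30 + 32**2 - 43*32) = -4811*1/4600 + 3441/(30 + 1024 - 1376) = -4811/4600 + 3441/(-322) = -4811/4600 + 3441*(-1/322) = -4811/4600 - 3441/322 = -377777/32200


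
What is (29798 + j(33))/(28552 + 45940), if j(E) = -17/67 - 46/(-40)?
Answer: 39930521/99819280 ≈ 0.40003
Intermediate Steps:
j(E) = 1201/1340 (j(E) = -17*1/67 - 46*(-1/40) = -17/67 + 23/20 = 1201/1340)
(29798 + j(33))/(28552 + 45940) = (29798 + 1201/1340)/(28552 + 45940) = (39930521/1340)/74492 = (39930521/1340)*(1/74492) = 39930521/99819280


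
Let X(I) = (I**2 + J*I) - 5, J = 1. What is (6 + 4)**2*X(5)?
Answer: 2500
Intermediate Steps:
X(I) = -5 + I + I**2 (X(I) = (I**2 + 1*I) - 5 = (I**2 + I) - 5 = (I + I**2) - 5 = -5 + I + I**2)
(6 + 4)**2*X(5) = (6 + 4)**2*(-5 + 5 + 5**2) = 10**2*(-5 + 5 + 25) = 100*25 = 2500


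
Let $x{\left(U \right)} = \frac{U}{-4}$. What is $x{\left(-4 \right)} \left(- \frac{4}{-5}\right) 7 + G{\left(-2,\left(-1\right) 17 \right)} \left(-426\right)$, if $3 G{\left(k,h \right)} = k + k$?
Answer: $\frac{2868}{5} \approx 573.6$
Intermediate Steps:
$x{\left(U \right)} = - \frac{U}{4}$ ($x{\left(U \right)} = U \left(- \frac{1}{4}\right) = - \frac{U}{4}$)
$G{\left(k,h \right)} = \frac{2 k}{3}$ ($G{\left(k,h \right)} = \frac{k + k}{3} = \frac{2 k}{3}$)
$x{\left(-4 \right)} \left(- \frac{4}{-5}\right) 7 + G{\left(-2,\left(-1\right) 17 \right)} \left(-426\right) = \left(- \frac{1}{4}\right) \left(-4\right) \left(- \frac{4}{-5}\right) 7 + \frac{2}{3} \left(-2\right) \left(-426\right) = 1 \left(\left(-4\right) \left(- \frac{1}{5}\right)\right) 7 - -568 = 1 \cdot \frac{4}{5} \cdot 7 + 568 = \frac{4}{5} \cdot 7 + 568 = \frac{28}{5} + 568 = \frac{2868}{5}$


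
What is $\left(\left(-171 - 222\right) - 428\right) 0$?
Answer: $0$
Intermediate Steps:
$\left(\left(-171 - 222\right) - 428\right) 0 = \left(-393 - 428\right) 0 = \left(-821\right) 0 = 0$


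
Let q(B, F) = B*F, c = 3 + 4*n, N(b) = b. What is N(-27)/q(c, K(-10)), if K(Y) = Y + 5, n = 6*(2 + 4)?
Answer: 9/245 ≈ 0.036735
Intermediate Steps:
n = 36 (n = 6*6 = 36)
K(Y) = 5 + Y
c = 147 (c = 3 + 4*36 = 3 + 144 = 147)
N(-27)/q(c, K(-10)) = -27*1/(147*(5 - 10)) = -27/(147*(-5)) = -27/(-735) = -27*(-1/735) = 9/245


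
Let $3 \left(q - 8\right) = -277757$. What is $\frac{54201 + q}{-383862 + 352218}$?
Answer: $\frac{57565}{47466} \approx 1.2128$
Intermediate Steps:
$q = - \frac{277733}{3}$ ($q = 8 + \frac{1}{3} \left(-277757\right) = 8 - \frac{277757}{3} = - \frac{277733}{3} \approx -92578.0$)
$\frac{54201 + q}{-383862 + 352218} = \frac{54201 - \frac{277733}{3}}{-383862 + 352218} = - \frac{115130}{3 \left(-31644\right)} = \left(- \frac{115130}{3}\right) \left(- \frac{1}{31644}\right) = \frac{57565}{47466}$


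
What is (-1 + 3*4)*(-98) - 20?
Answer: -1098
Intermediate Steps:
(-1 + 3*4)*(-98) - 20 = (-1 + 12)*(-98) - 20 = 11*(-98) - 20 = -1078 - 20 = -1098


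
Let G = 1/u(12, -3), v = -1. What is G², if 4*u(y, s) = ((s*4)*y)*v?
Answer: 1/1296 ≈ 0.00077160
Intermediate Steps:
u(y, s) = -s*y (u(y, s) = (((s*4)*y)*(-1))/4 = (((4*s)*y)*(-1))/4 = ((4*s*y)*(-1))/4 = (-4*s*y)/4 = -s*y)
G = 1/36 (G = 1/(-1*(-3)*12) = 1/36 ≈ 0.027778)
G² = (1/36)² = 1/1296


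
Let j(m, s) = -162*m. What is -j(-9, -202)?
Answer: -1458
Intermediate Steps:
-j(-9, -202) = -(-162)*(-9) = -1*1458 = -1458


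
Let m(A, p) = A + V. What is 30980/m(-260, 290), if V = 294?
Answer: 15490/17 ≈ 911.18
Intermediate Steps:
m(A, p) = 294 + A (m(A, p) = A + 294 = 294 + A)
30980/m(-260, 290) = 30980/(294 - 260) = 30980/34 = 30980*(1/34) = 15490/17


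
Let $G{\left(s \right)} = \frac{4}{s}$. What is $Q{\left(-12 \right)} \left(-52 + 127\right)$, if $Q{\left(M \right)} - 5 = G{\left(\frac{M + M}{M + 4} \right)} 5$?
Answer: $875$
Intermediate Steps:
$Q{\left(M \right)} = 5 + \frac{10 \left(4 + M\right)}{M}$ ($Q{\left(M \right)} = 5 + \frac{4}{\left(M + M\right) \frac{1}{M + 4}} \cdot 5 = 5 + \frac{4}{2 M \frac{1}{4 + M}} 5 = 5 + 4 \frac{4 + M}{2 M} 5 = 5 + \frac{2 \left(4 + M\right)}{M} 5 = 5 + \frac{10 \left(4 + M\right)}{M}$)
$Q{\left(-12 \right)} \left(-52 + 127\right) = \left(15 + \frac{40}{-12}\right) \left(-52 + 127\right) = \left(15 + 40 \left(- \frac{1}{12}\right)\right) 75 = \left(15 - \frac{10}{3}\right) 75 = \frac{35}{3} \cdot 75 = 875$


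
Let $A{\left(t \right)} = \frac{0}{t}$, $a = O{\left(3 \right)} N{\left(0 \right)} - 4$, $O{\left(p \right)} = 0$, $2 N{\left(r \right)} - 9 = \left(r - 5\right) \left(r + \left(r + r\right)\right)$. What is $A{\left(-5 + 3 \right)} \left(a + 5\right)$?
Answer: $0$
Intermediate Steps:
$N{\left(r \right)} = \frac{9}{2} + \frac{3 r \left(-5 + r\right)}{2}$ ($N{\left(r \right)} = \frac{9}{2} + \frac{\left(r - 5\right) \left(r + \left(r + r\right)\right)}{2} = \frac{9}{2} + \frac{\left(-5 + r\right) \left(r + 2 r\right)}{2} = \frac{9}{2} + \frac{\left(-5 + r\right) 3 r}{2} = \frac{9}{2} + \frac{3 r \left(-5 + r\right)}{2}$)
$a = -4$ ($a = 0 \left(\frac{9}{2} - 0 + \frac{3 \cdot 0^{2}}{2}\right) - 4 = 0 \left(\frac{9}{2} + 0 + \frac{3}{2} \cdot 0\right) - 4 = 0 \left(\frac{9}{2} + 0 + 0\right) - 4 = 0 \cdot \frac{9}{2} - 4 = 0 - 4 = -4$)
$A{\left(t \right)} = 0$
$A{\left(-5 + 3 \right)} \left(a + 5\right) = 0 \left(-4 + 5\right) = 0 \cdot 1 = 0$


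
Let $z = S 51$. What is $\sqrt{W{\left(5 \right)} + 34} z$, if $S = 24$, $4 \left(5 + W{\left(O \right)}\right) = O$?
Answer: $6732$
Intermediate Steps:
$W{\left(O \right)} = -5 + \frac{O}{4}$
$z = 1224$ ($z = 24 \cdot 51 = 1224$)
$\sqrt{W{\left(5 \right)} + 34} z = \sqrt{\left(-5 + \frac{1}{4} \cdot 5\right) + 34} \cdot 1224 = \sqrt{\left(-5 + \frac{5}{4}\right) + 34} \cdot 1224 = \sqrt{- \frac{15}{4} + 34} \cdot 1224 = \sqrt{\frac{121}{4}} \cdot 1224 = \frac{11}{2} \cdot 1224 = 6732$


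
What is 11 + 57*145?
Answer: 8276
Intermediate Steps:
11 + 57*145 = 11 + 8265 = 8276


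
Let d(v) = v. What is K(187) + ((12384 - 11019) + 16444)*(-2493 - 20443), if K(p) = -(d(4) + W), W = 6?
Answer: -408467234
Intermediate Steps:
K(p) = -10 (K(p) = -(4 + 6) = -1*10 = -10)
K(187) + ((12384 - 11019) + 16444)*(-2493 - 20443) = -10 + ((12384 - 11019) + 16444)*(-2493 - 20443) = -10 + (1365 + 16444)*(-22936) = -10 + 17809*(-22936) = -10 - 408467224 = -408467234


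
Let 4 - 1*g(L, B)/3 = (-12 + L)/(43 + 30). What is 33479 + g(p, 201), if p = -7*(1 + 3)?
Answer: 2444963/73 ≈ 33493.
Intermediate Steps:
p = -28 (p = -7*4 = -28)
g(L, B) = 912/73 - 3*L/73 (g(L, B) = 12 - 3*(-12 + L)/(43 + 30) = 12 - 3*(-12 + L)/73 = 12 - 3*(-12/73 + L/73) = 12 + (36/73 - 3*L/73) = 912/73 - 3*L/73)
33479 + g(p, 201) = 33479 + (912/73 - 3/73*(-28)) = 33479 + (912/73 + 84/73) = 33479 + 996/73 = 2444963/73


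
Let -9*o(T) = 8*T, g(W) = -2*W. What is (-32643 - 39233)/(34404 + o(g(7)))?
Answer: -161721/77437 ≈ -2.0884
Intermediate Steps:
o(T) = -8*T/9
(-32643 - 39233)/(34404 + o(g(7))) = (-32643 - 39233)/(34404 - (-16)*7/9) = -71876/(34404 - 8/9*(-14)) = -71876/(34404 + 112/9) = -71876/309748/9 = -71876*9/309748 = -161721/77437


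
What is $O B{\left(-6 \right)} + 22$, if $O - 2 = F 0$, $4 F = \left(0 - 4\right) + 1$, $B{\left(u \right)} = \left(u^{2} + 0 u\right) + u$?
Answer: $82$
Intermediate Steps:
$B{\left(u \right)} = u + u^{2}$ ($B{\left(u \right)} = \left(u^{2} + 0\right) + u = u^{2} + u = u + u^{2}$)
$F = - \frac{3}{4}$ ($F = \frac{\left(0 - 4\right) + 1}{4} = \frac{-4 + 1}{4} = \frac{1}{4} \left(-3\right) = - \frac{3}{4} \approx -0.75$)
$O = 2$ ($O = 2 - 0 = 2 + 0 = 2$)
$O B{\left(-6 \right)} + 22 = 2 \left(- 6 \left(1 - 6\right)\right) + 22 = 2 \left(\left(-6\right) \left(-5\right)\right) + 22 = 2 \cdot 30 + 22 = 60 + 22 = 82$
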